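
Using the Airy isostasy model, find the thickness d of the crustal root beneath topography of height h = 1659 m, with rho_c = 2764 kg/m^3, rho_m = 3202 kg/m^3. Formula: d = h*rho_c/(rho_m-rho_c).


rho_m - rho_c = 3202 - 2764 = 438
d = 1659 * 2764 / 438
= 4585476 / 438
= 10469.12 m

10469.12


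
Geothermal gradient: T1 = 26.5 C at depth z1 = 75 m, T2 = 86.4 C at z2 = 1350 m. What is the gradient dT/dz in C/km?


dT = 86.4 - 26.5 = 59.9 C
dz = 1350 - 75 = 1275 m
gradient = dT/dz * 1000 = 59.9/1275 * 1000 = 46.9804 C/km

46.9804


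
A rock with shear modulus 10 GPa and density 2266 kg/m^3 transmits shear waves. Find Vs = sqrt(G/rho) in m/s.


Convert G to Pa: G = 10e9 Pa
Compute G/rho = 10e9 / 2266 = 4413062.6655
Vs = sqrt(4413062.6655) = 2100.73 m/s

2100.73


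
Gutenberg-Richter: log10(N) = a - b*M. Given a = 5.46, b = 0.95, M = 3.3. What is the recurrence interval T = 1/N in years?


log10(N) = 5.46 - 0.95*3.3 = 2.325
N = 10^2.325 = 211.348904
T = 1/N = 1/211.348904 = 0.0047 years

0.0047


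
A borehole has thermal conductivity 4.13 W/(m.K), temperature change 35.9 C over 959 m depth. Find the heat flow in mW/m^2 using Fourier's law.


q = k * dT / dz * 1000
= 4.13 * 35.9 / 959 * 1000
= 0.154606 * 1000
= 154.6058 mW/m^2

154.6058


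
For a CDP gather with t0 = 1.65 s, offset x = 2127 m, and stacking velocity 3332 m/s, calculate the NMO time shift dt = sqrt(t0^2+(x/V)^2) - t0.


x/Vnmo = 2127/3332 = 0.638355
(x/Vnmo)^2 = 0.407498
t0^2 = 2.7225
sqrt(2.7225 + 0.407498) = 1.76918
dt = 1.76918 - 1.65 = 0.11918

0.11918


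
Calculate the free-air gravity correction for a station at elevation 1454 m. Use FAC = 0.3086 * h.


FAC = 0.3086 * h
= 0.3086 * 1454
= 448.7044 mGal

448.7044


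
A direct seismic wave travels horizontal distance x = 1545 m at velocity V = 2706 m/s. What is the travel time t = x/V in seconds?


t = x / V
= 1545 / 2706
= 0.571 s

0.571


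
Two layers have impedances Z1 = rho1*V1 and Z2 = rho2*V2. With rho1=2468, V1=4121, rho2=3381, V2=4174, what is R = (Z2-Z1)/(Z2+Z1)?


Z1 = 2468 * 4121 = 10170628
Z2 = 3381 * 4174 = 14112294
R = (14112294 - 10170628) / (14112294 + 10170628) = 3941666 / 24282922 = 0.1623

0.1623


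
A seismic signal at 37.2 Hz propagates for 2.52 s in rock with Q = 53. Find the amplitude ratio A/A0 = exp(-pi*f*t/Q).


pi*f*t/Q = pi*37.2*2.52/53 = 5.556707
A/A0 = exp(-5.556707) = 0.003861

0.003861


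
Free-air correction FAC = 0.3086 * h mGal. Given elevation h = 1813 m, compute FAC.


FAC = 0.3086 * h
= 0.3086 * 1813
= 559.4918 mGal

559.4918


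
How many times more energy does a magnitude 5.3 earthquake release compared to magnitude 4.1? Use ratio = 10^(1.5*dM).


M2 - M1 = 5.3 - 4.1 = 1.2
1.5 * 1.2 = 1.8
ratio = 10^1.8 = 63.1

63.1


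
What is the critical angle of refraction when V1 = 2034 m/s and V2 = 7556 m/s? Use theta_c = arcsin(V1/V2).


V1/V2 = 2034/7556 = 0.26919
theta_c = arcsin(0.26919) = 15.6161 degrees

15.6161


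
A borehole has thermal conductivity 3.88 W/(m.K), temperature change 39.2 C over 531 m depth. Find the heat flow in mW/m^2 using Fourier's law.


q = k * dT / dz * 1000
= 3.88 * 39.2 / 531 * 1000
= 0.286433 * 1000
= 286.4331 mW/m^2

286.4331


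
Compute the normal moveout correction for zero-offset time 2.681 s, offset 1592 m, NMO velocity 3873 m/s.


x/Vnmo = 1592/3873 = 0.411051
(x/Vnmo)^2 = 0.168963
t0^2 = 7.187761
sqrt(7.187761 + 0.168963) = 2.712328
dt = 2.712328 - 2.681 = 0.031328

0.031328


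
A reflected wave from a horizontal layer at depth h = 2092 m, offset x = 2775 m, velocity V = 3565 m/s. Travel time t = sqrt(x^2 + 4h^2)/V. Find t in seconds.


x^2 + 4h^2 = 2775^2 + 4*2092^2 = 7700625 + 17505856 = 25206481
sqrt(25206481) = 5020.6056
t = 5020.6056 / 3565 = 1.4083 s

1.4083


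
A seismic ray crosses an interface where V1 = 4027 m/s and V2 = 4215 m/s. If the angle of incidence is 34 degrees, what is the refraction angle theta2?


sin(theta1) = sin(34 deg) = 0.559193
sin(theta2) = V2/V1 * sin(theta1) = 4215/4027 * 0.559193 = 0.585299
theta2 = arcsin(0.585299) = 35.8241 degrees

35.8241


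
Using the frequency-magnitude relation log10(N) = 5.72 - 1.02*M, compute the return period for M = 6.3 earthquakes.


log10(N) = 5.72 - 1.02*6.3 = -0.706
N = 10^-0.706 = 0.196789
T = 1/N = 1/0.196789 = 5.0816 years

5.0816


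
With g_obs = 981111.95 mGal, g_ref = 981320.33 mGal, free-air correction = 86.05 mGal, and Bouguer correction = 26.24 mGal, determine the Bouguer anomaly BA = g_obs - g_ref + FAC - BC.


BA = g_obs - g_ref + FAC - BC
= 981111.95 - 981320.33 + 86.05 - 26.24
= -148.57 mGal

-148.57


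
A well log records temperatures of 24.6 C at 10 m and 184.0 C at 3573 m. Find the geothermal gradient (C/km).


dT = 184.0 - 24.6 = 159.4 C
dz = 3573 - 10 = 3563 m
gradient = dT/dz * 1000 = 159.4/3563 * 1000 = 44.7376 C/km

44.7376


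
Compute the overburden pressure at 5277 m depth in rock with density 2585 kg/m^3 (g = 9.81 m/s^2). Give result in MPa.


P = rho * g * z / 1e6
= 2585 * 9.81 * 5277 / 1e6
= 133818651.45 / 1e6
= 133.8187 MPa

133.8187


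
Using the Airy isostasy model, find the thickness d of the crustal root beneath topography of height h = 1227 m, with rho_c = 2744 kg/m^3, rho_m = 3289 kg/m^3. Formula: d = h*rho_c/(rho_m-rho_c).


rho_m - rho_c = 3289 - 2744 = 545
d = 1227 * 2744 / 545
= 3366888 / 545
= 6177.78 m

6177.78


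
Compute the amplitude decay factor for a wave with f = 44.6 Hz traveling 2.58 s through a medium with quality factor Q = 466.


pi*f*t/Q = pi*44.6*2.58/466 = 0.775744
A/A0 = exp(-0.775744) = 0.460361

0.460361


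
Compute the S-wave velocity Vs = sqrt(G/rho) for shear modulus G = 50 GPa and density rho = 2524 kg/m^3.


Convert G to Pa: G = 50e9 Pa
Compute G/rho = 50e9 / 2524 = 19809825.6735
Vs = sqrt(19809825.6735) = 4450.82 m/s

4450.82


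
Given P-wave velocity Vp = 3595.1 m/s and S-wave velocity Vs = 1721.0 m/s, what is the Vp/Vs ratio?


Vp/Vs = 3595.1 / 1721.0
= 2.089

2.089


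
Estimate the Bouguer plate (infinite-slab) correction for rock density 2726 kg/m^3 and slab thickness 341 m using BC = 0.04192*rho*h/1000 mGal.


BC = 0.04192 * rho * h / 1000
= 0.04192 * 2726 * 341 / 1000
= 38.9674 mGal

38.9674


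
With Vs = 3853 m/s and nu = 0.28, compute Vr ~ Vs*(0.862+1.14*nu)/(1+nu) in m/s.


Numerator factor = 0.862 + 1.14*0.28 = 1.1812
Denominator = 1 + 0.28 = 1.28
Vr = 3853 * 1.1812 / 1.28 = 3555.6 m/s

3555.6


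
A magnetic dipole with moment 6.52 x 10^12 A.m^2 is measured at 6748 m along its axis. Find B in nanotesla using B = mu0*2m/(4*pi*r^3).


m = 6.52 x 10^12 = 6520000000000 A.m^2
2m = 13040000000000 A.m^2
r^3 = 6748^3 = 307273580992
B = (4pi*10^-7) * 13040000000000 / (4*pi * 307273580992) * 1e9
= 16386547.281124 / 3861313698746.78 * 1e9
= 4243.7752 nT

4243.7752


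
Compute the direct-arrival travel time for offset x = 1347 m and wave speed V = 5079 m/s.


t = x / V
= 1347 / 5079
= 0.2652 s

0.2652


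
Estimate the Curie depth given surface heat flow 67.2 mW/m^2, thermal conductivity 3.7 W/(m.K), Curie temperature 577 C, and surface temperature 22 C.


T_Curie - T_surf = 577 - 22 = 555 C
Convert q to W/m^2: 67.2 mW/m^2 = 0.0672 W/m^2
d = 555 * 3.7 / 0.0672 = 30558.04 m

30558.04


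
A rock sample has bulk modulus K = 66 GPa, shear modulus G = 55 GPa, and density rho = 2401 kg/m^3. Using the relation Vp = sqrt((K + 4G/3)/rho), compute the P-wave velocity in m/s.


First compute the effective modulus:
K + 4G/3 = 66e9 + 4*55e9/3 = 139333333333.33 Pa
Then divide by density:
139333333333.33 / 2401 = 58031375.8156 Pa/(kg/m^3)
Take the square root:
Vp = sqrt(58031375.8156) = 7617.83 m/s

7617.83


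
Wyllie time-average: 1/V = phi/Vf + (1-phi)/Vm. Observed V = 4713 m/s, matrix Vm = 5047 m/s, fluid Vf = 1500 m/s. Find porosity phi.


1/V - 1/Vm = 1/4713 - 1/5047 = 1.404e-05
1/Vf - 1/Vm = 1/1500 - 1/5047 = 0.00046853
phi = 1.404e-05 / 0.00046853 = 0.03

0.03


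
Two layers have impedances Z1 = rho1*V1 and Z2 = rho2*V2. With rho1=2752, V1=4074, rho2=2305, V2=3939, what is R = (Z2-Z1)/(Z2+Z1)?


Z1 = 2752 * 4074 = 11211648
Z2 = 2305 * 3939 = 9079395
R = (9079395 - 11211648) / (9079395 + 11211648) = -2132253 / 20291043 = -0.1051

-0.1051


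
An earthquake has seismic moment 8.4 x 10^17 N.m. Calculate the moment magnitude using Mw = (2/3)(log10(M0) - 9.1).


log10(M0) = log10(8.4 x 10^17) = 17.9243
Mw = 2/3 * (17.9243 - 9.1)
= 2/3 * 8.8243
= 5.88

5.88


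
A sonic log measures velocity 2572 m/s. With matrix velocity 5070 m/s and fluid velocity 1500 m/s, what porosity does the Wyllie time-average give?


1/V - 1/Vm = 1/2572 - 1/5070 = 0.00019156
1/Vf - 1/Vm = 1/1500 - 1/5070 = 0.00046943
phi = 0.00019156 / 0.00046943 = 0.4081

0.4081


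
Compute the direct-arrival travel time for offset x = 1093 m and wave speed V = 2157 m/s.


t = x / V
= 1093 / 2157
= 0.5067 s

0.5067


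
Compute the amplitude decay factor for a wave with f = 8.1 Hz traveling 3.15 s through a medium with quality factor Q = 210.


pi*f*t/Q = pi*8.1*3.15/210 = 0.381704
A/A0 = exp(-0.381704) = 0.682697

0.682697


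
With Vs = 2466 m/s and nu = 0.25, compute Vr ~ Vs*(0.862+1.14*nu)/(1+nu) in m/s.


Numerator factor = 0.862 + 1.14*0.25 = 1.147
Denominator = 1 + 0.25 = 1.25
Vr = 2466 * 1.147 / 1.25 = 2262.8 m/s

2262.8


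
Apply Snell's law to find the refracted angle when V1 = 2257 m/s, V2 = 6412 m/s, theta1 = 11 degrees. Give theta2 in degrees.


sin(theta1) = sin(11 deg) = 0.190809
sin(theta2) = V2/V1 * sin(theta1) = 6412/2257 * 0.190809 = 0.542077
theta2 = arcsin(0.542077) = 32.8251 degrees

32.8251


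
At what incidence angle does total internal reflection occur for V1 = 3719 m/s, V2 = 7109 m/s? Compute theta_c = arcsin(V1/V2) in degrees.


V1/V2 = 3719/7109 = 0.52314
theta_c = arcsin(0.52314) = 31.5431 degrees

31.5431


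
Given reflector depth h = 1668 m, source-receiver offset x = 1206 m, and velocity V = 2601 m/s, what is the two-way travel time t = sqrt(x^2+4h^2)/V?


x^2 + 4h^2 = 1206^2 + 4*1668^2 = 1454436 + 11128896 = 12583332
sqrt(12583332) = 3547.2993
t = 3547.2993 / 2601 = 1.3638 s

1.3638


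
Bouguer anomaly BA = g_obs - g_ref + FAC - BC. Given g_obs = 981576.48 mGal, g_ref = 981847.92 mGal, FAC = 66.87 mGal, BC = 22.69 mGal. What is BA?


BA = g_obs - g_ref + FAC - BC
= 981576.48 - 981847.92 + 66.87 - 22.69
= -227.26 mGal

-227.26


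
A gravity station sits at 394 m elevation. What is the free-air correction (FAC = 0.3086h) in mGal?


FAC = 0.3086 * h
= 0.3086 * 394
= 121.5884 mGal

121.5884


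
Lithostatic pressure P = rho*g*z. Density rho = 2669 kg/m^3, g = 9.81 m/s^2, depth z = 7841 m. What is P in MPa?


P = rho * g * z / 1e6
= 2669 * 9.81 * 7841 / 1e6
= 205300040.49 / 1e6
= 205.3 MPa

205.3


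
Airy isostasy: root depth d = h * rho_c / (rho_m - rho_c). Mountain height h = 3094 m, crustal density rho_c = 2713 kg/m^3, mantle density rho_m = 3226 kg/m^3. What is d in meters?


rho_m - rho_c = 3226 - 2713 = 513
d = 3094 * 2713 / 513
= 8394022 / 513
= 16362.62 m

16362.62


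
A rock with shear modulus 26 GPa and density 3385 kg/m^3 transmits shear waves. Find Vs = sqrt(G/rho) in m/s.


Convert G to Pa: G = 26e9 Pa
Compute G/rho = 26e9 / 3385 = 7680945.3471
Vs = sqrt(7680945.3471) = 2771.45 m/s

2771.45


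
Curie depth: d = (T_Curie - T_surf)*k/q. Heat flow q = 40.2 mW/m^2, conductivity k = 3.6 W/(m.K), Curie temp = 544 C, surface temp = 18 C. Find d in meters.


T_Curie - T_surf = 544 - 18 = 526 C
Convert q to W/m^2: 40.2 mW/m^2 = 0.0402 W/m^2
d = 526 * 3.6 / 0.0402 = 47104.48 m

47104.48


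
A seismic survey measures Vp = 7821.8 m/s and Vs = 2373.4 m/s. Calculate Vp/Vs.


Vp/Vs = 7821.8 / 2373.4
= 3.2956

3.2956


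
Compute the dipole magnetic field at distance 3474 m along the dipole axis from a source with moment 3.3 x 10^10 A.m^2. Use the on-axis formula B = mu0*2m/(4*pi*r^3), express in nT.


m = 3.3 x 10^10 = 33000000000 A.m^2
2m = 66000000000 A.m^2
r^3 = 3474^3 = 41926580424
B = (4pi*10^-7) * 66000000000 / (4*pi * 41926580424) * 1e9
= 82938.046055 / 526864948200.72 * 1e9
= 157.418 nT

157.418


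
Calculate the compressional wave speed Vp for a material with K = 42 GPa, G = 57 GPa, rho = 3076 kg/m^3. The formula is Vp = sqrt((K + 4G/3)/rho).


First compute the effective modulus:
K + 4G/3 = 42e9 + 4*57e9/3 = 118000000000.0 Pa
Then divide by density:
118000000000.0 / 3076 = 38361508.4525 Pa/(kg/m^3)
Take the square root:
Vp = sqrt(38361508.4525) = 6193.67 m/s

6193.67


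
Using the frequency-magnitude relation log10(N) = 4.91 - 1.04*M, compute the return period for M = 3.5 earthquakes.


log10(N) = 4.91 - 1.04*3.5 = 1.27
N = 10^1.27 = 18.620871
T = 1/N = 1/18.620871 = 0.0537 years

0.0537


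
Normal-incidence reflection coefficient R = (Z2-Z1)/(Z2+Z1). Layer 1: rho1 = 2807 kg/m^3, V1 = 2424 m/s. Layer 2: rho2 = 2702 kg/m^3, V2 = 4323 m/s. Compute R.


Z1 = 2807 * 2424 = 6804168
Z2 = 2702 * 4323 = 11680746
R = (11680746 - 6804168) / (11680746 + 6804168) = 4876578 / 18484914 = 0.2638

0.2638


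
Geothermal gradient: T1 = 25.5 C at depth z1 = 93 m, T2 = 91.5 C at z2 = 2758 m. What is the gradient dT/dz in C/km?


dT = 91.5 - 25.5 = 66.0 C
dz = 2758 - 93 = 2665 m
gradient = dT/dz * 1000 = 66.0/2665 * 1000 = 24.7655 C/km

24.7655


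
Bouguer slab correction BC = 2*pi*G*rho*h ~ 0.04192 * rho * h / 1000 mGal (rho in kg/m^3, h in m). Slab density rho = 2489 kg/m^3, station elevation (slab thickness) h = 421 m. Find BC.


BC = 0.04192 * rho * h / 1000
= 0.04192 * 2489 * 421 / 1000
= 43.9267 mGal

43.9267


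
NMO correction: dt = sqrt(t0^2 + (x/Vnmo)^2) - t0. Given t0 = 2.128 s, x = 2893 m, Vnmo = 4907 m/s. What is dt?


x/Vnmo = 2893/4907 = 0.589566
(x/Vnmo)^2 = 0.347588
t0^2 = 4.528384
sqrt(4.528384 + 0.347588) = 2.20816
dt = 2.20816 - 2.128 = 0.08016

0.08016


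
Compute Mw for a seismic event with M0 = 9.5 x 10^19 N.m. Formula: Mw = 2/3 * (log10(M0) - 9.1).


log10(M0) = log10(9.5 x 10^19) = 19.9777
Mw = 2/3 * (19.9777 - 9.1)
= 2/3 * 10.8777
= 7.25

7.25


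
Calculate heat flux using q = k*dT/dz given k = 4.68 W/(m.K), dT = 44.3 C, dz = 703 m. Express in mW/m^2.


q = k * dT / dz * 1000
= 4.68 * 44.3 / 703 * 1000
= 0.294913 * 1000
= 294.9132 mW/m^2

294.9132


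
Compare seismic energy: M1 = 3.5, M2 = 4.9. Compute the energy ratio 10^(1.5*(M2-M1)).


M2 - M1 = 4.9 - 3.5 = 1.4
1.5 * 1.4 = 2.1
ratio = 10^2.1 = 125.89

125.89


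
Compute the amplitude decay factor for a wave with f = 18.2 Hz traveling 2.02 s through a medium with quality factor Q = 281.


pi*f*t/Q = pi*18.2*2.02/281 = 0.411023
A/A0 = exp(-0.411023) = 0.662972

0.662972


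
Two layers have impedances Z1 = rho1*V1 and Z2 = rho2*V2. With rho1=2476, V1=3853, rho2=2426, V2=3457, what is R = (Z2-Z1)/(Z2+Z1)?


Z1 = 2476 * 3853 = 9540028
Z2 = 2426 * 3457 = 8386682
R = (8386682 - 9540028) / (8386682 + 9540028) = -1153346 / 17926710 = -0.0643

-0.0643


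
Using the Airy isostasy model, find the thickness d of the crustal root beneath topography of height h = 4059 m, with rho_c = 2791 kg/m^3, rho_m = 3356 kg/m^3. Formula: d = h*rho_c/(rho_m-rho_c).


rho_m - rho_c = 3356 - 2791 = 565
d = 4059 * 2791 / 565
= 11328669 / 565
= 20050.74 m

20050.74


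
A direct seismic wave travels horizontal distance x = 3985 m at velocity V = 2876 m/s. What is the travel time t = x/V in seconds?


t = x / V
= 3985 / 2876
= 1.3856 s

1.3856


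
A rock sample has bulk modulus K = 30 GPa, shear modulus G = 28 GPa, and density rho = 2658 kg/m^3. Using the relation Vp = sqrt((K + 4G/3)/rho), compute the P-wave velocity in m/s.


First compute the effective modulus:
K + 4G/3 = 30e9 + 4*28e9/3 = 67333333333.33 Pa
Then divide by density:
67333333333.33 / 2658 = 25332330.0727 Pa/(kg/m^3)
Take the square root:
Vp = sqrt(25332330.0727) = 5033.12 m/s

5033.12


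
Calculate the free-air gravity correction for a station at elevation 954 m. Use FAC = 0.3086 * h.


FAC = 0.3086 * h
= 0.3086 * 954
= 294.4044 mGal

294.4044


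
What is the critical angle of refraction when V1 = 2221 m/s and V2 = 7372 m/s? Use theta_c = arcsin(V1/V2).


V1/V2 = 2221/7372 = 0.301275
theta_c = arcsin(0.301275) = 17.5342 degrees

17.5342


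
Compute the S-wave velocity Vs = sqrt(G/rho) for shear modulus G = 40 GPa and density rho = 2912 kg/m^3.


Convert G to Pa: G = 40e9 Pa
Compute G/rho = 40e9 / 2912 = 13736263.7363
Vs = sqrt(13736263.7363) = 3706.25 m/s

3706.25


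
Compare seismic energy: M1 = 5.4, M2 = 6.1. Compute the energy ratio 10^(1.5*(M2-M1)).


M2 - M1 = 6.1 - 5.4 = 0.7
1.5 * 0.7 = 1.05
ratio = 10^1.05 = 11.22

11.22


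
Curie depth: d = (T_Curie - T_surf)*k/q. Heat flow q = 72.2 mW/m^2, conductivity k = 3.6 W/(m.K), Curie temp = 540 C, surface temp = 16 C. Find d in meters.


T_Curie - T_surf = 540 - 16 = 524 C
Convert q to W/m^2: 72.2 mW/m^2 = 0.0722 W/m^2
d = 524 * 3.6 / 0.0722 = 26127.42 m

26127.42


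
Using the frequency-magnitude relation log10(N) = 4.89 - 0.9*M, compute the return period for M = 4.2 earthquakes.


log10(N) = 4.89 - 0.9*4.2 = 1.11
N = 10^1.11 = 12.882496
T = 1/N = 1/12.882496 = 0.0776 years

0.0776


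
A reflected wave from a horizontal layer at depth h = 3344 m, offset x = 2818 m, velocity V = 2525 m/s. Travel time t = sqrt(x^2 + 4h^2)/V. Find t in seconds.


x^2 + 4h^2 = 2818^2 + 4*3344^2 = 7941124 + 44729344 = 52670468
sqrt(52670468) = 7257.4422
t = 7257.4422 / 2525 = 2.8742 s

2.8742


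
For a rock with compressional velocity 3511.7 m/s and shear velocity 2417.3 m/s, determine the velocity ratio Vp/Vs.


Vp/Vs = 3511.7 / 2417.3
= 1.4527

1.4527


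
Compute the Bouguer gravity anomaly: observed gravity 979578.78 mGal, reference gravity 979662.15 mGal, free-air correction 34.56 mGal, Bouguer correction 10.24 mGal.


BA = g_obs - g_ref + FAC - BC
= 979578.78 - 979662.15 + 34.56 - 10.24
= -59.05 mGal

-59.05


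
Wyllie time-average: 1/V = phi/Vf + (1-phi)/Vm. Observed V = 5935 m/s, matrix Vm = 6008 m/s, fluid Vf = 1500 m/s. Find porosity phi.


1/V - 1/Vm = 1/5935 - 1/6008 = 2.05e-06
1/Vf - 1/Vm = 1/1500 - 1/6008 = 0.00050022
phi = 2.05e-06 / 0.00050022 = 0.0041

0.0041


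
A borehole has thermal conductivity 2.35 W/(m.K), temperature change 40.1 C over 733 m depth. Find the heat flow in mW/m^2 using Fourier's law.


q = k * dT / dz * 1000
= 2.35 * 40.1 / 733 * 1000
= 0.128561 * 1000
= 128.5607 mW/m^2

128.5607


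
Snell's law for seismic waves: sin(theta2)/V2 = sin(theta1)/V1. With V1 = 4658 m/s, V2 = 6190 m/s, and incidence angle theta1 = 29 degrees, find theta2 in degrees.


sin(theta1) = sin(29 deg) = 0.48481
sin(theta2) = V2/V1 * sin(theta1) = 6190/4658 * 0.48481 = 0.644262
theta2 = arcsin(0.644262) = 40.1104 degrees

40.1104


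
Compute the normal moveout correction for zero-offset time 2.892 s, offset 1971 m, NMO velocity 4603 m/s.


x/Vnmo = 1971/4603 = 0.428199
(x/Vnmo)^2 = 0.183354
t0^2 = 8.363664
sqrt(8.363664 + 0.183354) = 2.923528
dt = 2.923528 - 2.892 = 0.031528

0.031528


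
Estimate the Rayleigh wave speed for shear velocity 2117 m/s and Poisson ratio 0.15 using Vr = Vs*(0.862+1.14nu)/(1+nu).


Numerator factor = 0.862 + 1.14*0.15 = 1.033
Denominator = 1 + 0.15 = 1.15
Vr = 2117 * 1.033 / 1.15 = 1901.62 m/s

1901.62


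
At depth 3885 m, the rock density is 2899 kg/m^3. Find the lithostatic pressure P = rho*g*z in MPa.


P = rho * g * z / 1e6
= 2899 * 9.81 * 3885 / 1e6
= 110486253.15 / 1e6
= 110.4863 MPa

110.4863


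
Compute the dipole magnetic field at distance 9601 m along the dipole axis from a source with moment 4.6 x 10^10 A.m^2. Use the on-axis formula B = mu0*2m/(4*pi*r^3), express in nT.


m = 4.6 x 10^10 = 46000000000 A.m^2
2m = 92000000000 A.m^2
r^3 = 9601^3 = 885012508801
B = (4pi*10^-7) * 92000000000 / (4*pi * 885012508801) * 1e9
= 115610.609652 / 11121395183937.18 * 1e9
= 10.3953 nT

10.3953


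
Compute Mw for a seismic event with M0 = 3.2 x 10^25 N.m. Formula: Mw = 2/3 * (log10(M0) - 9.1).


log10(M0) = log10(3.2 x 10^25) = 25.5051
Mw = 2/3 * (25.5051 - 9.1)
= 2/3 * 16.4051
= 10.94

10.94


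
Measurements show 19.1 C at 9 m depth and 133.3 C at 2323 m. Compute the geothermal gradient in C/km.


dT = 133.3 - 19.1 = 114.2 C
dz = 2323 - 9 = 2314 m
gradient = dT/dz * 1000 = 114.2/2314 * 1000 = 49.3518 C/km

49.3518


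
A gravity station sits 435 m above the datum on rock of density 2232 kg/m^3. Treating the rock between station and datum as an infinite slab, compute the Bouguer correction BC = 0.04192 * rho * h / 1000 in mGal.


BC = 0.04192 * rho * h / 1000
= 0.04192 * 2232 * 435 / 1000
= 40.701 mGal

40.701


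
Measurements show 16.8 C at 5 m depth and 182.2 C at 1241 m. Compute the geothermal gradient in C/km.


dT = 182.2 - 16.8 = 165.4 C
dz = 1241 - 5 = 1236 m
gradient = dT/dz * 1000 = 165.4/1236 * 1000 = 133.8188 C/km

133.8188


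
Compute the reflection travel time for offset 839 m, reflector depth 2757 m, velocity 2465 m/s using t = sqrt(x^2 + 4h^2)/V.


x^2 + 4h^2 = 839^2 + 4*2757^2 = 703921 + 30404196 = 31108117
sqrt(31108117) = 5577.4651
t = 5577.4651 / 2465 = 2.2627 s

2.2627


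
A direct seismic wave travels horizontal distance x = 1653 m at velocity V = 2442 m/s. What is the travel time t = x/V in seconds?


t = x / V
= 1653 / 2442
= 0.6769 s

0.6769


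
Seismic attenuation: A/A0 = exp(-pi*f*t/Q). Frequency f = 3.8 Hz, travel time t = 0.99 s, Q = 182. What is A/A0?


pi*f*t/Q = pi*3.8*0.99/182 = 0.064938
A/A0 = exp(-0.064938) = 0.937126

0.937126


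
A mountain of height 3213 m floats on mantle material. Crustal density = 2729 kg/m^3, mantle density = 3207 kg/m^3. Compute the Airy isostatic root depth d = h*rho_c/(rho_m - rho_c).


rho_m - rho_c = 3207 - 2729 = 478
d = 3213 * 2729 / 478
= 8768277 / 478
= 18343.68 m

18343.68


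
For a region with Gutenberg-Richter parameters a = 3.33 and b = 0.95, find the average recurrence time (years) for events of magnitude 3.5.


log10(N) = 3.33 - 0.95*3.5 = 0.005
N = 10^0.005 = 1.011579
T = 1/N = 1/1.011579 = 0.9886 years

0.9886


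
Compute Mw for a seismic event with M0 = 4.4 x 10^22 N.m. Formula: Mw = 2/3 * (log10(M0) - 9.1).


log10(M0) = log10(4.4 x 10^22) = 22.6435
Mw = 2/3 * (22.6435 - 9.1)
= 2/3 * 13.5435
= 9.03

9.03


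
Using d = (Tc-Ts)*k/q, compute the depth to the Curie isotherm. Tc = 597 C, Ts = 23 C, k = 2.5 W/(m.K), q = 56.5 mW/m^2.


T_Curie - T_surf = 597 - 23 = 574 C
Convert q to W/m^2: 56.5 mW/m^2 = 0.0565 W/m^2
d = 574 * 2.5 / 0.0565 = 25398.23 m

25398.23


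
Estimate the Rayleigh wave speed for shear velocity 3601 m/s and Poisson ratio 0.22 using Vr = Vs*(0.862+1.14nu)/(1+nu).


Numerator factor = 0.862 + 1.14*0.22 = 1.1128
Denominator = 1 + 0.22 = 1.22
Vr = 3601 * 1.1128 / 1.22 = 3284.58 m/s

3284.58


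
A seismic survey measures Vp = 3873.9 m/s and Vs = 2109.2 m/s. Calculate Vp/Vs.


Vp/Vs = 3873.9 / 2109.2
= 1.8367

1.8367


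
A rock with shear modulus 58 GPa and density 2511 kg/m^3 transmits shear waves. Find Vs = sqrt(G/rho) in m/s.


Convert G to Pa: G = 58e9 Pa
Compute G/rho = 58e9 / 2511 = 23098367.1844
Vs = sqrt(23098367.1844) = 4806.08 m/s

4806.08


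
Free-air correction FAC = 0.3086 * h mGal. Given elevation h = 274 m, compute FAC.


FAC = 0.3086 * h
= 0.3086 * 274
= 84.5564 mGal

84.5564


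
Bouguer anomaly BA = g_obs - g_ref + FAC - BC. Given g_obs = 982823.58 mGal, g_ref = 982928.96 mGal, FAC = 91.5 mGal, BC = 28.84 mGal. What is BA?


BA = g_obs - g_ref + FAC - BC
= 982823.58 - 982928.96 + 91.5 - 28.84
= -42.72 mGal

-42.72


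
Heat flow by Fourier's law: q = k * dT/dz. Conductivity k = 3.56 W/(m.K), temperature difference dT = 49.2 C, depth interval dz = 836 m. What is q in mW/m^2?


q = k * dT / dz * 1000
= 3.56 * 49.2 / 836 * 1000
= 0.209512 * 1000
= 209.512 mW/m^2

209.512


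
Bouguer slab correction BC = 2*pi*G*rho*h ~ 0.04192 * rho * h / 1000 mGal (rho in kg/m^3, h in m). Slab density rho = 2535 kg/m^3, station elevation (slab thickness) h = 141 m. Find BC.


BC = 0.04192 * rho * h / 1000
= 0.04192 * 2535 * 141 / 1000
= 14.9837 mGal

14.9837


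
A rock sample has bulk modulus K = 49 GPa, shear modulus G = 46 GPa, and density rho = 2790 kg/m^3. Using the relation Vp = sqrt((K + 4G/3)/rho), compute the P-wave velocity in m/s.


First compute the effective modulus:
K + 4G/3 = 49e9 + 4*46e9/3 = 110333333333.33 Pa
Then divide by density:
110333333333.33 / 2790 = 39545997.6105 Pa/(kg/m^3)
Take the square root:
Vp = sqrt(39545997.6105) = 6288.56 m/s

6288.56


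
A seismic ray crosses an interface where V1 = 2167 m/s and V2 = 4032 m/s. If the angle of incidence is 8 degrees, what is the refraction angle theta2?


sin(theta1) = sin(8 deg) = 0.139173
sin(theta2) = V2/V1 * sin(theta1) = 4032/2167 * 0.139173 = 0.258951
theta2 = arcsin(0.258951) = 15.0078 degrees

15.0078


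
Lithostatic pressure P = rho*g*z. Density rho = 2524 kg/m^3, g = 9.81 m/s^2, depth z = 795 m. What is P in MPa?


P = rho * g * z / 1e6
= 2524 * 9.81 * 795 / 1e6
= 19684549.8 / 1e6
= 19.6845 MPa

19.6845


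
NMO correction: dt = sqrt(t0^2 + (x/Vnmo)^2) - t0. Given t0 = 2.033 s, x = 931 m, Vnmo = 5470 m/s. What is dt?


x/Vnmo = 931/5470 = 0.170201
(x/Vnmo)^2 = 0.028968
t0^2 = 4.133089
sqrt(4.133089 + 0.028968) = 2.040112
dt = 2.040112 - 2.033 = 0.007112

0.007112


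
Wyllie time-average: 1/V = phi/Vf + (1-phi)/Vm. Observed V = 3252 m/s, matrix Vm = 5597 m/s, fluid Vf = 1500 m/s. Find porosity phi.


1/V - 1/Vm = 1/3252 - 1/5597 = 0.00012884
1/Vf - 1/Vm = 1/1500 - 1/5597 = 0.000488
phi = 0.00012884 / 0.000488 = 0.264

0.264


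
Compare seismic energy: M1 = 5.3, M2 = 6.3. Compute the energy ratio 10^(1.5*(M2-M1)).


M2 - M1 = 6.3 - 5.3 = 1.0
1.5 * 1.0 = 1.5
ratio = 10^1.5 = 31.62

31.62


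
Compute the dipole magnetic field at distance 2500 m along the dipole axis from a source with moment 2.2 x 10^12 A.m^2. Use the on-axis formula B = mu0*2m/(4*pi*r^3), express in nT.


m = 2.2 x 10^12 = 2200000000000 A.m^2
2m = 4400000000000 A.m^2
r^3 = 2500^3 = 15625000000
B = (4pi*10^-7) * 4400000000000 / (4*pi * 15625000000) * 1e9
= 5529203.070318 / 196349540849.36 * 1e9
= 28160.0 nT

28160.0


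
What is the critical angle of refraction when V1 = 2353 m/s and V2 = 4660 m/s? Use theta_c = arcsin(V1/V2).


V1/V2 = 2353/4660 = 0.504936
theta_c = arcsin(0.504936) = 30.3271 degrees

30.3271


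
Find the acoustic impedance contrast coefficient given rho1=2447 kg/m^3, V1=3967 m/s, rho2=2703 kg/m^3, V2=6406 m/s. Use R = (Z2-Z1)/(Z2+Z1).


Z1 = 2447 * 3967 = 9707249
Z2 = 2703 * 6406 = 17315418
R = (17315418 - 9707249) / (17315418 + 9707249) = 7608169 / 27022667 = 0.2815

0.2815


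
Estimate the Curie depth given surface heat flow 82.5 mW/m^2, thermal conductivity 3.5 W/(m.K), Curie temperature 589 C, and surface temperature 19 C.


T_Curie - T_surf = 589 - 19 = 570 C
Convert q to W/m^2: 82.5 mW/m^2 = 0.0825 W/m^2
d = 570 * 3.5 / 0.0825 = 24181.82 m

24181.82


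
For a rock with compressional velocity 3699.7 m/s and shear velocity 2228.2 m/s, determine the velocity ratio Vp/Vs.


Vp/Vs = 3699.7 / 2228.2
= 1.6604

1.6604


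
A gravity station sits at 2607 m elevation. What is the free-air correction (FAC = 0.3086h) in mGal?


FAC = 0.3086 * h
= 0.3086 * 2607
= 804.5202 mGal

804.5202


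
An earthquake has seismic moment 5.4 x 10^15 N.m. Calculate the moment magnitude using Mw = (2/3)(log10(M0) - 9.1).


log10(M0) = log10(5.4 x 10^15) = 15.7324
Mw = 2/3 * (15.7324 - 9.1)
= 2/3 * 6.6324
= 4.42

4.42


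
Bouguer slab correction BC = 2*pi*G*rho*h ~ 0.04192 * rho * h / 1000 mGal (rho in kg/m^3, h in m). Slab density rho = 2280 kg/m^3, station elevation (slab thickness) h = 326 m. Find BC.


BC = 0.04192 * rho * h / 1000
= 0.04192 * 2280 * 326 / 1000
= 31.1583 mGal

31.1583


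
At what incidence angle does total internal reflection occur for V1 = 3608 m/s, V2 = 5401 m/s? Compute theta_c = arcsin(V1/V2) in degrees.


V1/V2 = 3608/5401 = 0.668024
theta_c = arcsin(0.668024) = 41.9148 degrees

41.9148


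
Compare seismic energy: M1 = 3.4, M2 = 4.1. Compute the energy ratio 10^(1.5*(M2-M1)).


M2 - M1 = 4.1 - 3.4 = 0.7
1.5 * 0.7 = 1.05
ratio = 10^1.05 = 11.22

11.22


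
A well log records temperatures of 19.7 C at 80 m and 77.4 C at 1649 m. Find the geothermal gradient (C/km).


dT = 77.4 - 19.7 = 57.7 C
dz = 1649 - 80 = 1569 m
gradient = dT/dz * 1000 = 57.7/1569 * 1000 = 36.775 C/km

36.775


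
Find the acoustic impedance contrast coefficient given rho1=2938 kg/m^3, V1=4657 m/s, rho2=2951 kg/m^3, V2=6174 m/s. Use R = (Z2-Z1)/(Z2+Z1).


Z1 = 2938 * 4657 = 13682266
Z2 = 2951 * 6174 = 18219474
R = (18219474 - 13682266) / (18219474 + 13682266) = 4537208 / 31901740 = 0.1422

0.1422


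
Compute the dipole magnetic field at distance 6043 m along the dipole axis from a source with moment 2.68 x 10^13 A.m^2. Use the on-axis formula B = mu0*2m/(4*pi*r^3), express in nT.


m = 2.68 x 10^13 = 26800000000000 A.m^2
2m = 53600000000000 A.m^2
r^3 = 6043^3 = 220677361507
B = (4pi*10^-7) * 53600000000000 / (4*pi * 220677361507) * 1e9
= 67355746.492965 / 2773113510895.88 * 1e9
= 24288.853 nT

24288.853


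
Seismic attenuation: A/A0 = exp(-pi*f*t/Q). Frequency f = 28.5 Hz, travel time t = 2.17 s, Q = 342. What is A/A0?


pi*f*t/Q = pi*28.5*2.17/342 = 0.568105
A/A0 = exp(-0.568105) = 0.566598

0.566598


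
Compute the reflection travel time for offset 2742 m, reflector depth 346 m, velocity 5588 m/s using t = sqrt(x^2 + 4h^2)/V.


x^2 + 4h^2 = 2742^2 + 4*346^2 = 7518564 + 478864 = 7997428
sqrt(7997428) = 2827.9724
t = 2827.9724 / 5588 = 0.5061 s

0.5061


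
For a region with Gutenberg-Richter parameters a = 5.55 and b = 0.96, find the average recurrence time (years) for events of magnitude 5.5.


log10(N) = 5.55 - 0.96*5.5 = 0.27
N = 10^0.27 = 1.862087
T = 1/N = 1/1.862087 = 0.537 years

0.537


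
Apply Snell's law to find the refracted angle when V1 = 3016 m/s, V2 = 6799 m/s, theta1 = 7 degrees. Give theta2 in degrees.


sin(theta1) = sin(7 deg) = 0.121869
sin(theta2) = V2/V1 * sin(theta1) = 6799/3016 * 0.121869 = 0.274731
theta2 = arcsin(0.274731) = 15.946 degrees

15.946


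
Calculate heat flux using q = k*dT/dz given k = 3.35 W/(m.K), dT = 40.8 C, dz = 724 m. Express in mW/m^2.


q = k * dT / dz * 1000
= 3.35 * 40.8 / 724 * 1000
= 0.188785 * 1000
= 188.7845 mW/m^2

188.7845


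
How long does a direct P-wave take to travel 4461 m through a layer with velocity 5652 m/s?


t = x / V
= 4461 / 5652
= 0.7893 s

0.7893


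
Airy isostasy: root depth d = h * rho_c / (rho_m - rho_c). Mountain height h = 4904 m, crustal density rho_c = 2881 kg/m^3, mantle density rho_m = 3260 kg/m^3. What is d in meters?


rho_m - rho_c = 3260 - 2881 = 379
d = 4904 * 2881 / 379
= 14128424 / 379
= 37278.16 m

37278.16


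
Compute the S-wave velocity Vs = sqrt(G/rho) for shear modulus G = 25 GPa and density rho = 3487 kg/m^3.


Convert G to Pa: G = 25e9 Pa
Compute G/rho = 25e9 / 3487 = 7169486.6648
Vs = sqrt(7169486.6648) = 2677.59 m/s

2677.59


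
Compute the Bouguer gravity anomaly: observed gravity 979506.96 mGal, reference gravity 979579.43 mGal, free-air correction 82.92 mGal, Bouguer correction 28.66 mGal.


BA = g_obs - g_ref + FAC - BC
= 979506.96 - 979579.43 + 82.92 - 28.66
= -18.21 mGal

-18.21


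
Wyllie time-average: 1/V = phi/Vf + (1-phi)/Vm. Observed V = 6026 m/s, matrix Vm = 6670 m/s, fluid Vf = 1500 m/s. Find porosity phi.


1/V - 1/Vm = 1/6026 - 1/6670 = 1.602e-05
1/Vf - 1/Vm = 1/1500 - 1/6670 = 0.00051674
phi = 1.602e-05 / 0.00051674 = 0.031

0.031


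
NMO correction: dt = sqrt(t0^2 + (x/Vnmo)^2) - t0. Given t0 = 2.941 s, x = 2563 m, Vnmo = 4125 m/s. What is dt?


x/Vnmo = 2563/4125 = 0.621333
(x/Vnmo)^2 = 0.386055
t0^2 = 8.649481
sqrt(8.649481 + 0.386055) = 3.005917
dt = 3.005917 - 2.941 = 0.064917

0.064917


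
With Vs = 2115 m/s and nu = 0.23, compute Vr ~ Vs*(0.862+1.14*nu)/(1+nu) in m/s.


Numerator factor = 0.862 + 1.14*0.23 = 1.1242
Denominator = 1 + 0.23 = 1.23
Vr = 2115 * 1.1242 / 1.23 = 1933.08 m/s

1933.08


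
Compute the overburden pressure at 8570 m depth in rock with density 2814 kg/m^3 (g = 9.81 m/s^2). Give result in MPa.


P = rho * g * z / 1e6
= 2814 * 9.81 * 8570 / 1e6
= 236577763.8 / 1e6
= 236.5778 MPa

236.5778


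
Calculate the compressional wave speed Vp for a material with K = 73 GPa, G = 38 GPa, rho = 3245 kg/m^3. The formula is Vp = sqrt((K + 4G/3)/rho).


First compute the effective modulus:
K + 4G/3 = 73e9 + 4*38e9/3 = 123666666666.67 Pa
Then divide by density:
123666666666.67 / 3245 = 38109912.6862 Pa/(kg/m^3)
Take the square root:
Vp = sqrt(38109912.6862) = 6173.32 m/s

6173.32


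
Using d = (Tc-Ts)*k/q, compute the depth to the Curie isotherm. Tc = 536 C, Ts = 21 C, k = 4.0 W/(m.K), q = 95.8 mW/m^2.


T_Curie - T_surf = 536 - 21 = 515 C
Convert q to W/m^2: 95.8 mW/m^2 = 0.0958 W/m^2
d = 515 * 4.0 / 0.0958 = 21503.13 m

21503.13


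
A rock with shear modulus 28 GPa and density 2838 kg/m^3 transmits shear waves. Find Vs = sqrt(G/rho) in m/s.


Convert G to Pa: G = 28e9 Pa
Compute G/rho = 28e9 / 2838 = 9866102.8894
Vs = sqrt(9866102.8894) = 3141.04 m/s

3141.04


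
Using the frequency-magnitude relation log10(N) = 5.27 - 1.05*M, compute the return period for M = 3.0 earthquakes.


log10(N) = 5.27 - 1.05*3.0 = 2.12
N = 10^2.12 = 131.825674
T = 1/N = 1/131.825674 = 0.0076 years

0.0076


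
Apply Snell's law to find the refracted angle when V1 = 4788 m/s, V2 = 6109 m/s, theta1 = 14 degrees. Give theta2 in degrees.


sin(theta1) = sin(14 deg) = 0.241922
sin(theta2) = V2/V1 * sin(theta1) = 6109/4788 * 0.241922 = 0.308668
theta2 = arcsin(0.308668) = 17.979 degrees

17.979


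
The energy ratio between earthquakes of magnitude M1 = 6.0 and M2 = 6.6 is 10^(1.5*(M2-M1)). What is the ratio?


M2 - M1 = 6.6 - 6.0 = 0.6
1.5 * 0.6 = 0.9
ratio = 10^0.9 = 7.94

7.94


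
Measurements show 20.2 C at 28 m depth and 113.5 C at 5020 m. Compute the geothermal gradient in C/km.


dT = 113.5 - 20.2 = 93.3 C
dz = 5020 - 28 = 4992 m
gradient = dT/dz * 1000 = 93.3/4992 * 1000 = 18.6899 C/km

18.6899


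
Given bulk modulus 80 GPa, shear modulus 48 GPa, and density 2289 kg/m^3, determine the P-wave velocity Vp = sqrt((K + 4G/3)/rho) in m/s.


First compute the effective modulus:
K + 4G/3 = 80e9 + 4*48e9/3 = 144000000000.0 Pa
Then divide by density:
144000000000.0 / 2289 = 62909567.4967 Pa/(kg/m^3)
Take the square root:
Vp = sqrt(62909567.4967) = 7931.56 m/s

7931.56


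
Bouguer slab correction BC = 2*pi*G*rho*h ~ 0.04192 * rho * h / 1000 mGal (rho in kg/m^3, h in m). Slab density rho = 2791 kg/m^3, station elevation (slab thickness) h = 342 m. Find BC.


BC = 0.04192 * rho * h / 1000
= 0.04192 * 2791 * 342 / 1000
= 40.0136 mGal

40.0136


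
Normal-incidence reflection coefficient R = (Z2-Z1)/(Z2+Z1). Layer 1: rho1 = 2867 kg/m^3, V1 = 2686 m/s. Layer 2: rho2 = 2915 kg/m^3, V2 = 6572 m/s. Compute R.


Z1 = 2867 * 2686 = 7700762
Z2 = 2915 * 6572 = 19157380
R = (19157380 - 7700762) / (19157380 + 7700762) = 11456618 / 26858142 = 0.4266

0.4266


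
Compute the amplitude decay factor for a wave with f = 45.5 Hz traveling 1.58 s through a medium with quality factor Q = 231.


pi*f*t/Q = pi*45.5*1.58/231 = 0.977702
A/A0 = exp(-0.977702) = 0.376175

0.376175


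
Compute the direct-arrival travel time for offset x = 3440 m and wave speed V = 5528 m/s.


t = x / V
= 3440 / 5528
= 0.6223 s

0.6223


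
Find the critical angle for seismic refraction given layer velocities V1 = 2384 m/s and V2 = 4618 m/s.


V1/V2 = 2384/4618 = 0.516241
theta_c = arcsin(0.516241) = 31.0804 degrees

31.0804


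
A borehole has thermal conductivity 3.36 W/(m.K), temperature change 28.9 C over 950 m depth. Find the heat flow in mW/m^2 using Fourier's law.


q = k * dT / dz * 1000
= 3.36 * 28.9 / 950 * 1000
= 0.102215 * 1000
= 102.2147 mW/m^2

102.2147


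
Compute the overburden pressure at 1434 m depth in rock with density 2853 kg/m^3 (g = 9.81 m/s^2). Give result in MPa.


P = rho * g * z / 1e6
= 2853 * 9.81 * 1434 / 1e6
= 40134691.62 / 1e6
= 40.1347 MPa

40.1347


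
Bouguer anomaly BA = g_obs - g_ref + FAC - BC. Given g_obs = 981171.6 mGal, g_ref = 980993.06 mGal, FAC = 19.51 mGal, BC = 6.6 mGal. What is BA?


BA = g_obs - g_ref + FAC - BC
= 981171.6 - 980993.06 + 19.51 - 6.6
= 191.45 mGal

191.45


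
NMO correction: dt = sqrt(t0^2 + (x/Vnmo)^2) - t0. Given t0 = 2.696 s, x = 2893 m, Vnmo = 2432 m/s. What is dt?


x/Vnmo = 2893/2432 = 1.189556
(x/Vnmo)^2 = 1.415043
t0^2 = 7.268416
sqrt(7.268416 + 1.415043) = 2.946771
dt = 2.946771 - 2.696 = 0.250771

0.250771


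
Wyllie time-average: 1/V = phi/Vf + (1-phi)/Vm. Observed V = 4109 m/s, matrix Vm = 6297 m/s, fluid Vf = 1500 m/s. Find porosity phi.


1/V - 1/Vm = 1/4109 - 1/6297 = 8.456e-05
1/Vf - 1/Vm = 1/1500 - 1/6297 = 0.00050786
phi = 8.456e-05 / 0.00050786 = 0.1665

0.1665


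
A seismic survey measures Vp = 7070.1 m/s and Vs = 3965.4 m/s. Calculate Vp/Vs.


Vp/Vs = 7070.1 / 3965.4
= 1.7829

1.7829


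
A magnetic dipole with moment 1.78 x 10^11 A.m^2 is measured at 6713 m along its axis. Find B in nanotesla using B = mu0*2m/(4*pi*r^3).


m = 1.78 x 10^11 = 178000000000 A.m^2
2m = 356000000000 A.m^2
r^3 = 6713^3 = 302517109097
B = (4pi*10^-7) * 356000000000 / (4*pi * 302517109097) * 1e9
= 447362.793871 / 3801542110097.43 * 1e9
= 117.6793 nT

117.6793


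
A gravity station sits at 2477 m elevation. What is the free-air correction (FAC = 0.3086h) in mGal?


FAC = 0.3086 * h
= 0.3086 * 2477
= 764.4022 mGal

764.4022


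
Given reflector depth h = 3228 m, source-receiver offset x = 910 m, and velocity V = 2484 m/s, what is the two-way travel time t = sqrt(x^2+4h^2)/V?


x^2 + 4h^2 = 910^2 + 4*3228^2 = 828100 + 41679936 = 42508036
sqrt(42508036) = 6519.8187
t = 6519.8187 / 2484 = 2.6247 s

2.6247


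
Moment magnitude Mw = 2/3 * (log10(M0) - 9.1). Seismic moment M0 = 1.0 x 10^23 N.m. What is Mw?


log10(M0) = log10(1.0 x 10^23) = 23.0
Mw = 2/3 * (23.0 - 9.1)
= 2/3 * 13.9
= 9.27

9.27


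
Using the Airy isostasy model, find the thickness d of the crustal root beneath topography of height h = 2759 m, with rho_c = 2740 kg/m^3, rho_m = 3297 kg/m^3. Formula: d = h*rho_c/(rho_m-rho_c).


rho_m - rho_c = 3297 - 2740 = 557
d = 2759 * 2740 / 557
= 7559660 / 557
= 13572.1 m

13572.1


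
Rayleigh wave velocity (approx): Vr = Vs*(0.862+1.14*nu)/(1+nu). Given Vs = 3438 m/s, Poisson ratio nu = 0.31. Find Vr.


Numerator factor = 0.862 + 1.14*0.31 = 1.2154
Denominator = 1 + 0.31 = 1.31
Vr = 3438 * 1.2154 / 1.31 = 3189.73 m/s

3189.73


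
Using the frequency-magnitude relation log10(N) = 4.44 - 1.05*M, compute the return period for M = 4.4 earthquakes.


log10(N) = 4.44 - 1.05*4.4 = -0.18
N = 10^-0.18 = 0.660693
T = 1/N = 1/0.660693 = 1.5136 years

1.5136


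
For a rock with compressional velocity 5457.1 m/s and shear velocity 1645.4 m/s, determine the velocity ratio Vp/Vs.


Vp/Vs = 5457.1 / 1645.4
= 3.3166

3.3166


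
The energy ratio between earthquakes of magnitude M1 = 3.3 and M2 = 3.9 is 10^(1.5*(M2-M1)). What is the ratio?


M2 - M1 = 3.9 - 3.3 = 0.6
1.5 * 0.6 = 0.9
ratio = 10^0.9 = 7.94

7.94


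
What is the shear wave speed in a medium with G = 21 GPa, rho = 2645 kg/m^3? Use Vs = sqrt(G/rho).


Convert G to Pa: G = 21e9 Pa
Compute G/rho = 21e9 / 2645 = 7939508.5066
Vs = sqrt(7939508.5066) = 2817.71 m/s

2817.71


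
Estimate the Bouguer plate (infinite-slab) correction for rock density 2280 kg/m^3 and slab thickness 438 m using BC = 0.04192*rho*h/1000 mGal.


BC = 0.04192 * rho * h / 1000
= 0.04192 * 2280 * 438 / 1000
= 41.863 mGal

41.863
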